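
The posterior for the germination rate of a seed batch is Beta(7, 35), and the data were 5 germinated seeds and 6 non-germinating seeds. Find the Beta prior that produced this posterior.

Beta(2, 29)

Beta is conjugate to the binomial likelihood: posterior = Beta(a+s, b+f).
So a = 7 − 5 = 2 and b = 35 − 6 = 29.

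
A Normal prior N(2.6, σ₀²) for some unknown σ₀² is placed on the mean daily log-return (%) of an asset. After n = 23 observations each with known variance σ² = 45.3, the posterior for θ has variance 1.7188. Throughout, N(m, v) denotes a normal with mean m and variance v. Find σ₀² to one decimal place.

σ₀² = 13.5

For the Normal–Normal model with known σ², precisions add: τ_n = τ₀ + n/σ².
So 1/σ₀² = 1/1.7188 − 23/45.3 = 0.581801 − 0.507726 = 0.074075.
Hence σ₀² = 1/0.074075 ≈ 13.5.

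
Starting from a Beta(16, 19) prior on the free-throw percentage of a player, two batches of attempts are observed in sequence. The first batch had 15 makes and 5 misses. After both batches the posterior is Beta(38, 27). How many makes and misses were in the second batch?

7 makes and 3 misses

Sequential conjugate updates are equivalent to a single update on the pooled data, so total successes = posterior α − prior α and total failures = posterior β − prior β.
Total across both batches: 38−16=22 makes, 27−19=8 misses.
Subtract the first batch: 22−15=7 makes and 8−5=3 misses.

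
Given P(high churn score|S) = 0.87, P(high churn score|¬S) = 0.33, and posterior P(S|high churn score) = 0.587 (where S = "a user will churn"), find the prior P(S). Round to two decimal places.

Bayes' rule in odds form gives O(S|E) = O(S)·[P(E|S)/P(E|¬S)], hence O(S) = O(S|E)/LR.
Posterior odds = 0.587/(1−0.587) = 1.4213. LR = 0.87/0.33 = 2.6364.
Prior odds = 1.4213/2.6364 = 0.5391, so P(S) = 0.5391/(1+0.5391) ≈ 0.35.

P(S) = 0.35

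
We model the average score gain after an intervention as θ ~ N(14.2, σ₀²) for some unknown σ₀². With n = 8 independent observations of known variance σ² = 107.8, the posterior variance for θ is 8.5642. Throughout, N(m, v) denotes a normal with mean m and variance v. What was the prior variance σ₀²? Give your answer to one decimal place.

σ₀² = 23.5

Posterior precision equals prior precision plus data precision: 1/σ_n² = 1/σ₀² + n/σ².
So 1/σ₀² = 1/8.5642 − 8/107.8 = 0.116765 − 0.074212 = 0.042553.
Hence σ₀² = 1/0.042553 ≈ 23.5.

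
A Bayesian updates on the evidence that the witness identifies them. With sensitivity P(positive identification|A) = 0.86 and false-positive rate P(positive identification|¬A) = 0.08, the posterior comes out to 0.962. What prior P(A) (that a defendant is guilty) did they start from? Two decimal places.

In odds form, posterior odds = prior odds × likelihood ratio, so prior odds = posterior odds ÷ LR.
Posterior odds = 0.962/(1−0.962) = 25.3158. LR = 0.86/0.08 = 10.7500.
Prior odds = 25.3158/10.7500 = 2.3550, so P(A) = 2.3550/(1+2.3550) ≈ 0.70.

P(A) = 0.70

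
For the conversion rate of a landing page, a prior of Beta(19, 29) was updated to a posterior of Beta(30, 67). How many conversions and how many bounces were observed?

Beta is conjugate to the binomial likelihood: posterior = Beta(a+s, b+f).
Match parameters: s=30−19=11, f=67−29=38.

11 conversions and 38 bounces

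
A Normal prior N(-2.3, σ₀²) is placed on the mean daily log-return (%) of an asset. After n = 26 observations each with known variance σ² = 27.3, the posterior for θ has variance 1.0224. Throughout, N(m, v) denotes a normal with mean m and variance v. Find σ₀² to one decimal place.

σ₀² = 38.9

Posterior precision equals prior precision plus data precision: 1/σ_n² = 1/σ₀² + n/σ².
So 1/σ₀² = 1/1.0224 − 26/27.3 = 0.978091 − 0.952381 = 0.025710.
Hence σ₀² = 1/0.025710 ≈ 38.9.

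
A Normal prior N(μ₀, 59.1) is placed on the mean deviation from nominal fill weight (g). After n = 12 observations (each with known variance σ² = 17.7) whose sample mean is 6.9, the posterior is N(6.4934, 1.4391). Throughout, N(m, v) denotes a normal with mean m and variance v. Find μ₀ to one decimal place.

The posterior mean is a precision-weighted average: μ_n = (τ₀μ₀ + τ_data·x̄)/(τ₀+τ_data), with τ₀=1/σ₀² and τ_data=n/σ².
Here τ₀ = 1/59.1 = 0.016920 and τ_data = 12/17.7 = 0.677966, so τ_n = 0.694886.
Rearranging for μ₀: μ₀ = (μ_n·τ_n − τ_data·x̄)/τ₀ = (6.4934·0.694886 − 0.677966·6.9) / 0.016920 = -0.165793/0.016920 ≈ -9.8.

μ₀ = -9.8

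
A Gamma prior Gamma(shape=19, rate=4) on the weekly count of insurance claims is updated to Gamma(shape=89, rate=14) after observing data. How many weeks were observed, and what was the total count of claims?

Gamma–Poisson conjugacy: posterior shape = α + Σxᵢ, posterior rate = β + n.
Matching: Σxᵢ = 89 − 19 = 70 and n = 14 − 4 = 10.

n = 10 weeks with total 70 claims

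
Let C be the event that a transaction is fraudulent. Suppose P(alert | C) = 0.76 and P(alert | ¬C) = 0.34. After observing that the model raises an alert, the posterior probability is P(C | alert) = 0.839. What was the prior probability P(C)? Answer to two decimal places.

In odds form, posterior odds = prior odds × likelihood ratio, so prior odds = posterior odds ÷ LR.
Posterior odds = 0.839/(1−0.839) = 5.2112. LR = 0.76/0.34 = 2.2353.
Prior odds = 5.2112/2.2353 = 2.3313, so P(C) = 2.3313/(1+2.3313) ≈ 0.70.

P(C) = 0.70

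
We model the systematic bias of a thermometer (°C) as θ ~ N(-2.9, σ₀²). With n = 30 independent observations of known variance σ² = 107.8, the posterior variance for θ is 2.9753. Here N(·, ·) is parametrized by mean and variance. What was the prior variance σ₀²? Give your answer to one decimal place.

σ₀² = 17.3

Posterior precision equals prior precision plus data precision: 1/σ_n² = 1/σ₀² + n/σ².
So 1/σ₀² = 1/2.9753 − 30/107.8 = 0.336101 − 0.278293 = 0.057808.
Hence σ₀² = 1/0.057808 ≈ 17.3.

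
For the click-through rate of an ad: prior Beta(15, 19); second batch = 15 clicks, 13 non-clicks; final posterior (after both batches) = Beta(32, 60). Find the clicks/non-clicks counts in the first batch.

Sequential conjugate updates are equivalent to a single update on the pooled data, so total successes = posterior α − prior α and total failures = posterior β − prior β.
Total across both batches: 32−15=17 clicks, 60−19=41 non-clicks.
Subtract the second batch: 17−15=2 clicks and 41−13=28 non-clicks.

2 clicks and 28 non-clicks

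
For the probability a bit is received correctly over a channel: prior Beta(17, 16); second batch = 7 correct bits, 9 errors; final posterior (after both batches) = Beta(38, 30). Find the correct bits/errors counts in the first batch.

14 correct bits and 5 errors

Sequential conjugate updates are equivalent to a single update on the pooled data, so total successes = posterior α − prior α and total failures = posterior β − prior β.
Total across both batches: 38−17=21 correct bits, 30−16=14 errors.
Subtract the second batch: 21−7=14 correct bits and 14−9=5 errors.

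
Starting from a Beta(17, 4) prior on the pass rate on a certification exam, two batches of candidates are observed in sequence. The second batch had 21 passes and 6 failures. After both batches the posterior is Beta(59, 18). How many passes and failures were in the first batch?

Sequential conjugate updates are equivalent to a single update on the pooled data, so total successes = posterior α − prior α and total failures = posterior β − prior β.
Total across both batches: 59−17=42 passes, 18−4=14 failures.
Subtract the second batch: 42−21=21 passes and 14−6=8 failures.

21 passes and 8 failures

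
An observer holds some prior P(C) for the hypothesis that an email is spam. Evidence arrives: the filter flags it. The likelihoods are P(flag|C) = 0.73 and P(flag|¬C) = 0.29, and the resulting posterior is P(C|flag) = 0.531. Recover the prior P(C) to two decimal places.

In odds form, posterior odds = prior odds × likelihood ratio, so prior odds = posterior odds ÷ LR.
Posterior odds = 0.531/(1−0.531) = 1.1322. LR = 0.73/0.29 = 2.5172.
Prior odds = 1.1322/2.5172 = 0.4498, so P(C) = 0.4498/(1+0.4498) ≈ 0.31.

P(C) = 0.31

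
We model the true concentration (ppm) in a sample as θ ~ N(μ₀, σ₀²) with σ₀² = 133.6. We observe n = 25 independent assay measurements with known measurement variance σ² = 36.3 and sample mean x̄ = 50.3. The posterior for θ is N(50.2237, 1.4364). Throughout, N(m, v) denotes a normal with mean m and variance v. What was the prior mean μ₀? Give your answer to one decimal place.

With known observation variance, the Normal–Normal posterior has precision τ_n = τ₀ + n/σ² and mean μ_n = (τ₀μ₀ + (n/σ²)x̄)/τ_n.
Here τ₀ = 1/133.6 = 0.007485 and τ_data = 25/36.3 = 0.688705, so τ_n = 0.696190.
Rearranging for μ₀: μ₀ = (μ_n·τ_n − τ_data·x̄)/τ₀ = (50.2237·0.696190 − 0.688705·50.3) / 0.007485 = 0.323376/0.007485 ≈ 43.2.

μ₀ = 43.2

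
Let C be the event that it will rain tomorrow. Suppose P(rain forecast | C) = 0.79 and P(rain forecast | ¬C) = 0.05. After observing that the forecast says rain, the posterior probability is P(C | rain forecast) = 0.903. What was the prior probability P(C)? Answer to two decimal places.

Bayes' rule in odds form gives O(C|E) = O(C)·[P(E|C)/P(E|¬C)], hence O(C) = O(C|E)/LR.
Posterior odds = 0.903/(1−0.903) = 9.3093. LR = 0.79/0.05 = 15.8000.
Prior odds = 9.3093/15.8000 = 0.5892, so P(C) = 0.5892/(1+0.5892) ≈ 0.37.

P(C) = 0.37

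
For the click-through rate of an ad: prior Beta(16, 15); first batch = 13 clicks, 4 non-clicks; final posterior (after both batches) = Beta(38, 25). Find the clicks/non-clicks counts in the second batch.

9 clicks and 6 non-clicks

Sequential conjugate updates are equivalent to a single update on the pooled data, so total successes = posterior α − prior α and total failures = posterior β − prior β.
Total across both batches: 38−16=22 clicks, 25−15=10 non-clicks.
Subtract the first batch: 22−13=9 clicks and 10−4=6 non-clicks.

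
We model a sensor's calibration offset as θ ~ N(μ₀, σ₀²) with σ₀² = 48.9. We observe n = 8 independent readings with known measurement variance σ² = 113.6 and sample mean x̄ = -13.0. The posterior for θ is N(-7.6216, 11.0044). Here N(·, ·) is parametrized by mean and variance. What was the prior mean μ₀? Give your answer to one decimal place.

The posterior mean is a precision-weighted average: μ_n = (τ₀μ₀ + τ_data·x̄)/(τ₀+τ_data), with τ₀=1/σ₀² and τ_data=n/σ².
Here τ₀ = 1/48.9 = 0.020450 and τ_data = 8/113.6 = 0.070423, so τ_n = 0.090873.
Rearranging for μ₀: μ₀ = (μ_n·τ_n − τ_data·x̄)/τ₀ = (-7.6216·0.090873 − 0.070423·-13.0) / 0.020450 = 0.222901/0.020450 ≈ 10.9.

μ₀ = 10.9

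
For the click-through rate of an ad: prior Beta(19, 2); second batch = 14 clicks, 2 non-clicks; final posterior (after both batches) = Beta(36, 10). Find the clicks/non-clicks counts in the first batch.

Because Beta–binomial updating is additive in the counts, the combined data contributed (α_post−α_prior, β_post−β_prior) successes and failures.
Total across both batches: 36−19=17 clicks, 10−2=8 non-clicks.
Subtract the second batch: 17−14=3 clicks and 8−2=6 non-clicks.

3 clicks and 6 non-clicks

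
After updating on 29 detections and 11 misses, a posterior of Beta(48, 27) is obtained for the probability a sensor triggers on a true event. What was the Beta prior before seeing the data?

Beta(19, 16)

Under Beta–binomial conjugacy the posterior parameters are (α+s, β+f).
Subtract the data counts: 48−29=19, 27−11=16.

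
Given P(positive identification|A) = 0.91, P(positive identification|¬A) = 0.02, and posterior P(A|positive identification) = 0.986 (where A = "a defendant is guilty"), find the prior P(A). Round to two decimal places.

Bayes' rule in odds form gives O(A|E) = O(A)·[P(E|A)/P(E|¬A)], hence O(A) = O(A|E)/LR.
Posterior odds = 0.986/(1−0.986) = 70.4286. LR = 0.91/0.02 = 45.5000.
Prior odds = 70.4286/45.5000 = 1.5479, so P(A) = 1.5479/(1+1.5479) ≈ 0.61.

P(A) = 0.61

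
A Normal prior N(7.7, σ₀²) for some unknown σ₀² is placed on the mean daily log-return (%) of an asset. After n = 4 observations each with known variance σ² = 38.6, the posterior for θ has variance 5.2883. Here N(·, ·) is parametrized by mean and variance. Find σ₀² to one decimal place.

Posterior precision equals prior precision plus data precision: 1/σ_n² = 1/σ₀² + n/σ².
So 1/σ₀² = 1/5.2883 − 4/38.6 = 0.189097 − 0.103627 = 0.085470.
Hence σ₀² = 1/0.085470 ≈ 11.7.

σ₀² = 11.7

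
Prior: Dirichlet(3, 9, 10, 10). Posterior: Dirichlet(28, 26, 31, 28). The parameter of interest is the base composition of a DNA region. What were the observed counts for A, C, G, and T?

For a Dirichlet(α) prior with multinomial counts c, the posterior is Dirichlet(α + c) componentwise.
Counts are posterior − prior componentwise: 28−3=25, 26−9=17, 31−10=21, 28−10=18.

counts (25, 17, 21, 18)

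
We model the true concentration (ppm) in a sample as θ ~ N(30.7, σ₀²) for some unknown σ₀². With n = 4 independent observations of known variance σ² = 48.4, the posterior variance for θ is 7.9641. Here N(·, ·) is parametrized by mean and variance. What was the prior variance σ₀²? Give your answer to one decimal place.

For the Normal–Normal model with known σ², precisions add: τ_n = τ₀ + n/σ².
So 1/σ₀² = 1/7.9641 − 4/48.4 = 0.125563 − 0.082645 = 0.042918.
Hence σ₀² = 1/0.042918 ≈ 23.3.

σ₀² = 23.3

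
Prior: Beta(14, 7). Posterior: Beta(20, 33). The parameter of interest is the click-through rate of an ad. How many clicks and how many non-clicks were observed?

6 clicks and 26 non-clicks

A Beta(α, β) prior with s successes and f failures in binomial data gives a Beta(α+s, β+f) posterior.
Match parameters: s=20−14=6, f=33−7=26.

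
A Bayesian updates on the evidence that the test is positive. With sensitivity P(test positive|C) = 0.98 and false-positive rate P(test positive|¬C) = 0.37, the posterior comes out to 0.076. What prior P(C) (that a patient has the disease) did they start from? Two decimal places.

Bayes' rule in odds form gives O(C|E) = O(C)·[P(E|C)/P(E|¬C)], hence O(C) = O(C|E)/LR.
Posterior odds = 0.076/(1−0.076) = 0.0823. LR = 0.98/0.37 = 2.6486.
Prior odds = 0.0823/2.6486 = 0.0311, so P(C) = 0.0311/(1+0.0311) ≈ 0.03.

P(C) = 0.03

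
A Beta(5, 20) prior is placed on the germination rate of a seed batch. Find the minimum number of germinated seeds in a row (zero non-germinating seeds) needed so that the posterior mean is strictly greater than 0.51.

k = 16

After k germinated seeds and 0 non-germinating seeds the posterior is Beta(5+k, 20), with mean (5+k)/(5+20+k).
Set (5+k)/(25+k) > 0.51 and solve: k > (0.51·25 − 5)/(1 − 0.51) = 15.816.
The smallest integer exceeding 15.816 is 16, and checking k=16: (21)/(41) = 0.5122 > 0.51.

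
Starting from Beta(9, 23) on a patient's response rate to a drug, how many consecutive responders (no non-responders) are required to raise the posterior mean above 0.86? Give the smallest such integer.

After k responders and 0 non-responders the posterior is Beta(9+k, 23), with mean (9+k)/(9+23+k).
Set (9+k)/(32+k) > 0.86 and solve: k > (0.86·32 − 9)/(1 − 0.86) = 132.286.
The smallest integer exceeding 132.286 is 133.

k = 133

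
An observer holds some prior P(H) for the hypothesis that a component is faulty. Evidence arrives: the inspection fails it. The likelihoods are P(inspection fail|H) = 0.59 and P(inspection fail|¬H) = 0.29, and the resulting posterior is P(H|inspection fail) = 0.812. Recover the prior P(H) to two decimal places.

P(H) = 0.68

In odds form, posterior odds = prior odds × likelihood ratio, so prior odds = posterior odds ÷ LR.
Posterior odds = 0.812/(1−0.812) = 4.3191. LR = 0.59/0.29 = 2.0345.
Prior odds = 4.3191/2.0345 = 2.1229, so P(H) = 2.1229/(1+2.1229) ≈ 0.68.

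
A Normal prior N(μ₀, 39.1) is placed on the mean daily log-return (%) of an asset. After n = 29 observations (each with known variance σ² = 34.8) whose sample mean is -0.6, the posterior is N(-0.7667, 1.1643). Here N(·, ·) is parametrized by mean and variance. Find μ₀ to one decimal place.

μ₀ = -6.2

The posterior mean is a precision-weighted average: μ_n = (τ₀μ₀ + τ_data·x̄)/(τ₀+τ_data), with τ₀=1/σ₀² and τ_data=n/σ².
Here τ₀ = 1/39.1 = 0.025575 and τ_data = 29/34.8 = 0.833333, so τ_n = 0.858908.
Rearranging for μ₀: μ₀ = (μ_n·τ_n − τ_data·x̄)/τ₀ = (-0.7667·0.858908 − 0.833333·-0.6) / 0.025575 = -0.158525/0.025575 ≈ -6.2.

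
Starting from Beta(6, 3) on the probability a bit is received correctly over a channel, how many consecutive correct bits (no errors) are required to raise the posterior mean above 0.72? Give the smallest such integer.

After k correct bits and 0 errors the posterior is Beta(6+k, 3), with mean (6+k)/(6+3+k).
Set (6+k)/(9+k) > 0.72 and solve: k > (0.72·9 − 6)/(1 − 0.72) = 1.714.
The smallest integer exceeding 1.714 is 2, and checking k=2: (8)/(11) = 0.7273 > 0.72.

k = 2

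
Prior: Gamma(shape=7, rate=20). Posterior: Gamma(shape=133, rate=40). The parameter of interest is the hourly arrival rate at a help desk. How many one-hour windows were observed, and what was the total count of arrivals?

Gamma–Poisson conjugacy: posterior shape = α + Σxᵢ, posterior rate = β + n.
Matching: Σxᵢ = 133 − 7 = 126 and n = 40 − 20 = 20.

n = 20 one-hour windows with total 126 arrivals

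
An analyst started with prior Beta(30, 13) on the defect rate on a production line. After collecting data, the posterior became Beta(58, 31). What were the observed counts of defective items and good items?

28 defective items and 18 good items

Beta is conjugate to the binomial likelihood: posterior = Beta(a+s, b+f).
Match parameters: s=58−30=28, f=31−13=18.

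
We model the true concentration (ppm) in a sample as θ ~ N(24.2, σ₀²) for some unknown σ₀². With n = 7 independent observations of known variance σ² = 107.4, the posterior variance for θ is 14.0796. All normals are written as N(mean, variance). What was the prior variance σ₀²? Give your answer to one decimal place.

σ₀² = 171.0

Posterior precision equals prior precision plus data precision: 1/σ_n² = 1/σ₀² + n/σ².
So 1/σ₀² = 1/14.0796 − 7/107.4 = 0.071025 − 0.065177 = 0.005848.
Hence σ₀² = 1/0.005848 ≈ 171.0.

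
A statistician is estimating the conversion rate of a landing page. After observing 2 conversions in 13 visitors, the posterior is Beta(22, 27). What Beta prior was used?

A Beta(a, b) prior with s successes and f failures in binomial data gives a Beta(a+s, b+f) posterior.
Subtract the data counts: 22−2=20, 27−11=16.

Beta(20, 16)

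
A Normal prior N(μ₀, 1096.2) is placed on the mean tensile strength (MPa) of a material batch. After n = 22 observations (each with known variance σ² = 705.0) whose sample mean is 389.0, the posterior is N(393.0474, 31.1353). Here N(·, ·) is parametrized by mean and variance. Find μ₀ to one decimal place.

The posterior mean is a precision-weighted average: μ_n = (τ₀μ₀ + τ_data·x̄)/(τ₀+τ_data), with τ₀=1/σ₀² and τ_data=n/σ².
Here τ₀ = 1/1096.2 = 0.000912 and τ_data = 22/705.0 = 0.031206, so τ_n = 0.032118.
Rearranging for μ₀: μ₀ = (μ_n·τ_n − τ_data·x̄)/τ₀ = (393.0474·0.032118 − 0.031206·389.0) / 0.000912 = 0.484762/0.000912 ≈ 531.5.

μ₀ = 531.5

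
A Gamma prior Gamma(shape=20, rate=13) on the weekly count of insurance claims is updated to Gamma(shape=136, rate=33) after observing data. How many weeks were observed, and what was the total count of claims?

n = 20 weeks with total 116 claims

Gamma–Poisson conjugacy: posterior shape = α + Σxᵢ, posterior rate = β + n.
Matching: Σxᵢ = 136 − 20 = 116 and n = 33 − 13 = 20.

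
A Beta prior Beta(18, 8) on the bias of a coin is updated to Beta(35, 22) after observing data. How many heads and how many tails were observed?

Beta is conjugate to the binomial likelihood: posterior = Beta(a+s, b+f).
Match parameters: s=35−18=17, f=22−8=14.

17 heads and 14 tails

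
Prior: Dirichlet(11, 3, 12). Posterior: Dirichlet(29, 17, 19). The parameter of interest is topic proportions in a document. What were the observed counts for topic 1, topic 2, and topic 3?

For a Dirichlet(α) prior with multinomial counts c, the posterior is Dirichlet(α + c) componentwise.
Counts are posterior − prior componentwise: 29−11=18, 17−3=14, 19−12=7.

counts (18, 14, 7)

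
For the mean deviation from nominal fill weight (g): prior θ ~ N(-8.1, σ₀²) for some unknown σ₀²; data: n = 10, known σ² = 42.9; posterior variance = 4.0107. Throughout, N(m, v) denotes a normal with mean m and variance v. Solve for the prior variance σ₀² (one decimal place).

σ₀² = 61.6

For the Normal–Normal model with known σ², precisions add: τ_n = τ₀ + n/σ².
So 1/σ₀² = 1/4.0107 − 10/42.9 = 0.249333 − 0.233100 = 0.016233.
Hence σ₀² = 1/0.016233 ≈ 61.6.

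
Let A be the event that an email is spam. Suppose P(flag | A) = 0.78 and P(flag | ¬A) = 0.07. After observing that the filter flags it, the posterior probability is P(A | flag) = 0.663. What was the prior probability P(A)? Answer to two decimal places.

P(A) = 0.15

In odds form, posterior odds = prior odds × likelihood ratio, so prior odds = posterior odds ÷ LR.
Posterior odds = 0.663/(1−0.663) = 1.9674. LR = 0.78/0.07 = 11.1429.
Prior odds = 1.9674/11.1429 = 0.1766, so P(A) = 0.1766/(1+0.1766) ≈ 0.15.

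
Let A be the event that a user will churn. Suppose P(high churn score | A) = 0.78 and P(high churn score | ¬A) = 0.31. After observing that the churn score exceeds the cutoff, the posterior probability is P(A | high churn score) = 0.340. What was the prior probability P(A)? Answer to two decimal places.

Bayes' rule in odds form gives O(A|E) = O(A)·[P(E|A)/P(E|¬A)], hence O(A) = O(A|E)/LR.
Posterior odds = 0.340/(1−0.340) = 0.5152. LR = 0.78/0.31 = 2.5161.
Prior odds = 0.5152/2.5161 = 0.2048, so P(A) = 0.2048/(1+0.2048) ≈ 0.17.

P(A) = 0.17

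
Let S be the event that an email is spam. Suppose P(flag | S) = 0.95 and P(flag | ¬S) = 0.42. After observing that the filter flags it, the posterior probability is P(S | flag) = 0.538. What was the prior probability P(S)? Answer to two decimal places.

P(S) = 0.34

In odds form, posterior odds = prior odds × likelihood ratio, so prior odds = posterior odds ÷ LR.
Posterior odds = 0.538/(1−0.538) = 1.1645. LR = 0.95/0.42 = 2.2619.
Prior odds = 1.1645/2.2619 = 0.5148, so P(S) = 0.5148/(1+0.5148) ≈ 0.34.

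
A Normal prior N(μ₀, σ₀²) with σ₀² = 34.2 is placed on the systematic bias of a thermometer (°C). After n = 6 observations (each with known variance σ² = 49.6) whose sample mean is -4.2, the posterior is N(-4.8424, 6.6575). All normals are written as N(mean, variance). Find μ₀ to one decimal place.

μ₀ = -7.5

With known observation variance, the Normal–Normal posterior has precision τ_n = τ₀ + n/σ² and mean μ_n = (τ₀μ₀ + (n/σ²)x̄)/τ_n.
Here τ₀ = 1/34.2 = 0.029240 and τ_data = 6/49.6 = 0.120968, so τ_n = 0.150208.
Rearranging for μ₀: μ₀ = (μ_n·τ_n − τ_data·x̄)/τ₀ = (-4.8424·0.150208 − 0.120968·-4.2) / 0.029240 = -0.219302/0.029240 ≈ -7.5.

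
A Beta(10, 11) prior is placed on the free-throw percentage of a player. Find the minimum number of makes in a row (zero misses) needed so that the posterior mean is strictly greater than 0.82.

k = 41

After k makes and 0 misses the posterior is Beta(10+k, 11), with mean (10+k)/(10+11+k).
Set (10+k)/(21+k) > 0.82 and solve: k > (0.82·21 − 10)/(1 − 0.82) = 40.111.
The smallest integer exceeding 40.111 is 41.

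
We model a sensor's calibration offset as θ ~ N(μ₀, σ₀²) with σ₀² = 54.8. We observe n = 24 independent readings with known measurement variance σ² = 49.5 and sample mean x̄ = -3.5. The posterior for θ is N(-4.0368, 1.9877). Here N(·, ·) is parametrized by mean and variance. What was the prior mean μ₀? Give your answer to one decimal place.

With known observation variance, the Normal–Normal posterior has precision τ_n = τ₀ + n/σ² and mean μ_n = (τ₀μ₀ + (n/σ²)x̄)/τ_n.
Here τ₀ = 1/54.8 = 0.018248 and τ_data = 24/49.5 = 0.484848, so τ_n = 0.503096.
Rearranging for μ₀: μ₀ = (μ_n·τ_n − τ_data·x̄)/τ₀ = (-4.0368·0.503096 − 0.484848·-3.5) / 0.018248 = -0.333930/0.018248 ≈ -18.3.

μ₀ = -18.3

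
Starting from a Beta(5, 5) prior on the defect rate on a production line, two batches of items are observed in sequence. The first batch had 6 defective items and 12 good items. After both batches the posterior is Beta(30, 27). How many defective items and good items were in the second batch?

19 defective items and 10 good items

Because Beta–binomial updating is additive in the counts, the combined data contributed (α_post−α_prior, β_post−β_prior) successes and failures.
Total across both batches: 30−5=25 defective items, 27−5=22 good items.
Subtract the first batch: 25−6=19 defective items and 22−12=10 good items.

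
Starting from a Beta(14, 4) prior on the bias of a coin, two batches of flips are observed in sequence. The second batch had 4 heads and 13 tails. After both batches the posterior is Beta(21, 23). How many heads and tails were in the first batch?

3 heads and 6 tails

Because Beta–binomial updating is additive in the counts, the combined data contributed (α_post−α_prior, β_post−β_prior) successes and failures.
Total across both batches: 21−14=7 heads, 23−4=19 tails.
Subtract the second batch: 7−4=3 heads and 19−13=6 tails.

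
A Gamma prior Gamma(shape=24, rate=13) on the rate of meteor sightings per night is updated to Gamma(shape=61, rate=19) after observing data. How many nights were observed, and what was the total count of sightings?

n = 6 nights with total 37 sightings

Gamma–Poisson conjugacy: posterior shape = α + Σxᵢ, posterior rate = β + n.
Matching: Σxᵢ = 61 − 24 = 37 and n = 19 − 13 = 6.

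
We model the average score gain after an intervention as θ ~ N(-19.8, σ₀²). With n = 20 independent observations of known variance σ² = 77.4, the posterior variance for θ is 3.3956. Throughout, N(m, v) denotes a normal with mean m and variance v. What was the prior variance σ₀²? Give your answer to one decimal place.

Posterior precision equals prior precision plus data precision: 1/σ_n² = 1/σ₀² + n/σ².
So 1/σ₀² = 1/3.3956 − 20/77.4 = 0.294499 − 0.258398 = 0.036101.
Hence σ₀² = 1/0.036101 ≈ 27.7.

σ₀² = 27.7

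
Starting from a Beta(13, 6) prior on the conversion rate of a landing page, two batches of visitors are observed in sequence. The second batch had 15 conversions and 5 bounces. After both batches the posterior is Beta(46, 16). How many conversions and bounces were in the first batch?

18 conversions and 5 bounces

Sequential conjugate updates are equivalent to a single update on the pooled data, so total successes = posterior α − prior α and total failures = posterior β − prior β.
Total across both batches: 46−13=33 conversions, 16−6=10 bounces.
Subtract the second batch: 33−15=18 conversions and 10−5=5 bounces.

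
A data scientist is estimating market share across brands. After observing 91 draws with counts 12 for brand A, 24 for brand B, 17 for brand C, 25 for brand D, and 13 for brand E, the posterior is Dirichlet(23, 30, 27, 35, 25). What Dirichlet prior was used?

Dirichlet(11, 6, 10, 10, 12)

For a Dirichlet(α) prior with multinomial counts c, the posterior is Dirichlet(α + c) componentwise.
Subtract each count from the matching posterior parameter: 23−12=11, 30−24=6, 27−17=10, 35−25=10, 25−13=12.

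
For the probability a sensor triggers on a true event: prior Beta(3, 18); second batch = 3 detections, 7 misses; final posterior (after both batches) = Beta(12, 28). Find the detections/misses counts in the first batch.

6 detections and 3 misses

Sequential conjugate updates are equivalent to a single update on the pooled data, so total successes = posterior α − prior α and total failures = posterior β − prior β.
Total across both batches: 12−3=9 detections, 28−18=10 misses.
Subtract the second batch: 9−3=6 detections and 10−7=3 misses.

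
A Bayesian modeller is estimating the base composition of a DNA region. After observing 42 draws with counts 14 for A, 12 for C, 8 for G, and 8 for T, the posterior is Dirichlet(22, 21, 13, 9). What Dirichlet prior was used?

Dirichlet(8, 9, 5, 1)

For a Dirichlet(α) prior with multinomial counts c, the posterior is Dirichlet(α + c) componentwise.
Subtract each count from the matching posterior parameter: 22−14=8, 21−12=9, 13−8=5, 9−8=1.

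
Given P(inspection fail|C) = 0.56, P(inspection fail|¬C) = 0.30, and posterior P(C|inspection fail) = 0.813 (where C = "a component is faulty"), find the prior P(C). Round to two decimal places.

Bayes' rule in odds form gives O(C|E) = O(C)·[P(E|C)/P(E|¬C)], hence O(C) = O(C|E)/LR.
Posterior odds = 0.813/(1−0.813) = 4.3476. LR = 0.56/0.30 = 1.8667.
Prior odds = 4.3476/1.8667 = 2.3290, so P(C) = 2.3290/(1+2.3290) ≈ 0.70.

P(C) = 0.70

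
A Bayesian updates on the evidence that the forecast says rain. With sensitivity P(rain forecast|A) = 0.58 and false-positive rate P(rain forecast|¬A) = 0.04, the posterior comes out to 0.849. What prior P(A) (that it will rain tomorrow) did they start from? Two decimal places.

P(A) = 0.28

Bayes' rule in odds form gives O(A|E) = O(A)·[P(E|A)/P(E|¬A)], hence O(A) = O(A|E)/LR.
Posterior odds = 0.849/(1−0.849) = 5.6225. LR = 0.58/0.04 = 14.5000.
Prior odds = 5.6225/14.5000 = 0.3878, so P(A) = 0.3878/(1+0.3878) ≈ 0.28.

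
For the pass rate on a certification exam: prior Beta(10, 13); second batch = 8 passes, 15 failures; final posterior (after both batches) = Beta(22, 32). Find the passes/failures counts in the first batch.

Because Beta–binomial updating is additive in the counts, the combined data contributed (α_post−α_prior, β_post−β_prior) successes and failures.
Total across both batches: 22−10=12 passes, 32−13=19 failures.
Subtract the second batch: 12−8=4 passes and 19−15=4 failures.

4 passes and 4 failures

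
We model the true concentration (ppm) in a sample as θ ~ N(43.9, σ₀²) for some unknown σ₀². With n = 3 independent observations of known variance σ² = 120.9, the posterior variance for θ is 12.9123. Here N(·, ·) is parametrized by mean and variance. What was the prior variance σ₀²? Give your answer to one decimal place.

Posterior precision equals prior precision plus data precision: 1/σ_n² = 1/σ₀² + n/σ².
So 1/σ₀² = 1/12.9123 − 3/120.9 = 0.077446 − 0.024814 = 0.052632.
Hence σ₀² = 1/0.052632 ≈ 19.0.

σ₀² = 19.0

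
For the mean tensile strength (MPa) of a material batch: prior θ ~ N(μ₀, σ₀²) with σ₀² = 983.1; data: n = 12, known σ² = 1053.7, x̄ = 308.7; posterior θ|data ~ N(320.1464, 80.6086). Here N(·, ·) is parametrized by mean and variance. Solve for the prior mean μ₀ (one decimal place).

μ₀ = 448.3

The posterior mean is a precision-weighted average: μ_n = (τ₀μ₀ + τ_data·x̄)/(τ₀+τ_data), with τ₀=1/σ₀² and τ_data=n/σ².
Here τ₀ = 1/983.1 = 0.001017 and τ_data = 12/1053.7 = 0.011388, so τ_n = 0.012405.
Rearranging for μ₀: μ₀ = (μ_n·τ_n − τ_data·x̄)/τ₀ = (320.1464·0.012405 − 0.011388·308.7) / 0.001017 = 0.455940/0.001017 ≈ 448.3.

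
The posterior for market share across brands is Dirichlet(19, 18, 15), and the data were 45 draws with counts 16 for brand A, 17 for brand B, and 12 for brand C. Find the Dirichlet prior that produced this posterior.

For a Dirichlet(α) prior with multinomial counts c, the posterior is Dirichlet(α + c) componentwise.
Subtract each count from the matching posterior parameter: 19−16=3, 18−17=1, 15−12=3.

Dirichlet(3, 1, 3)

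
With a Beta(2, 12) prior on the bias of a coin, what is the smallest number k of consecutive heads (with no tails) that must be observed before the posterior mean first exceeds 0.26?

k = 3

After k heads and 0 tails the posterior is Beta(2+k, 12), with mean (2+k)/(2+12+k).
Set (2+k)/(14+k) > 0.26 and solve: k > (0.26·14 − 2)/(1 − 0.26) = 2.216.
The smallest integer exceeding 2.216 is 3.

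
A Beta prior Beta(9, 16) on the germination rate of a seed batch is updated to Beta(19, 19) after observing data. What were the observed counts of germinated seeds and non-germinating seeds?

10 germinated seeds and 3 non-germinating seeds

A Beta(a, b) prior with s successes and f failures in binomial data gives a Beta(a+s, b+f) posterior.
So s = 19 − 9 = 10 and f = 19 − 16 = 3.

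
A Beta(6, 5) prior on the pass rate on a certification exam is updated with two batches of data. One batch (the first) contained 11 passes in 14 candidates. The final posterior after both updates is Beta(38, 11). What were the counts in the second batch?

21 passes and 3 failures

Sequential conjugate updates are equivalent to a single update on the pooled data, so total successes = posterior α − prior α and total failures = posterior β − prior β.
Total across both batches: 38−6=32 passes, 11−5=6 failures.
Subtract the first batch: 32−11=21 passes and 6−3=3 failures.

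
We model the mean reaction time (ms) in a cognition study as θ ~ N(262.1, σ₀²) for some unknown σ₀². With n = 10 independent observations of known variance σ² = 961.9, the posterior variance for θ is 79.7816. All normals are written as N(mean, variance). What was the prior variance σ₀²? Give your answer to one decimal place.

σ₀² = 467.7

For the Normal–Normal model with known σ², precisions add: τ_n = τ₀ + n/σ².
So 1/σ₀² = 1/79.7816 − 10/961.9 = 0.012534 − 0.010396 = 0.002138.
Hence σ₀² = 1/0.002138 ≈ 467.7.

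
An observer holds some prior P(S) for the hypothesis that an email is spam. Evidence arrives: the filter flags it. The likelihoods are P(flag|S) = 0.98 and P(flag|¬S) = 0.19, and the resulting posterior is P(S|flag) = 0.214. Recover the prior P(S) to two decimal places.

In odds form, posterior odds = prior odds × likelihood ratio, so prior odds = posterior odds ÷ LR.
Posterior odds = 0.214/(1−0.214) = 0.2723. LR = 0.98/0.19 = 5.1579.
Prior odds = 0.2723/5.1579 = 0.0528, so P(S) = 0.0528/(1+0.0528) ≈ 0.05.

P(S) = 0.05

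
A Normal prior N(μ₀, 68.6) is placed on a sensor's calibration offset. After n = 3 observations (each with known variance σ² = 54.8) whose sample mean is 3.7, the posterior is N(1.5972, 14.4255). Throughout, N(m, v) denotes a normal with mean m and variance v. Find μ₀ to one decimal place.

μ₀ = -6.3

With known observation variance, the Normal–Normal posterior has precision τ_n = τ₀ + n/σ² and mean μ_n = (τ₀μ₀ + (n/σ²)x̄)/τ_n.
Here τ₀ = 1/68.6 = 0.014577 and τ_data = 3/54.8 = 0.054745, so τ_n = 0.069322.
Rearranging for μ₀: μ₀ = (μ_n·τ_n − τ_data·x̄)/τ₀ = (1.5972·0.069322 − 0.054745·3.7) / 0.014577 = -0.091835/0.014577 ≈ -6.3.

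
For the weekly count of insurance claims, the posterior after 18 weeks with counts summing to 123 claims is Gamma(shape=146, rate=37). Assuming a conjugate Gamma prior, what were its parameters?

Gamma(shape=23, rate=19)

Gamma–Poisson conjugacy: posterior shape = α + Σxᵢ, posterior rate = β + n.
So α = 146 − 123 = 23 and β = 37 − 18 = 19.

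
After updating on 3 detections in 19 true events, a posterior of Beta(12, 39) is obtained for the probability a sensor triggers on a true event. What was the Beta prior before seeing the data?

Beta(9, 23)

Beta is conjugate to the binomial likelihood: posterior = Beta(a+s, b+f).
Subtract the data counts: 12−3=9, 39−16=23.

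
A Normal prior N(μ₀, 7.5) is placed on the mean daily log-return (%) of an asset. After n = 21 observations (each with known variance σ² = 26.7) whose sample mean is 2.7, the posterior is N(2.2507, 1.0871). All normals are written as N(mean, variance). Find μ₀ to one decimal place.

The posterior mean is a precision-weighted average: μ_n = (τ₀μ₀ + τ_data·x̄)/(τ₀+τ_data), with τ₀=1/σ₀² and τ_data=n/σ².
Here τ₀ = 1/7.5 = 0.133333 and τ_data = 21/26.7 = 0.786517, so τ_n = 0.919850.
Rearranging for μ₀: μ₀ = (μ_n·τ_n − τ_data·x̄)/τ₀ = (2.2507·0.919850 − 0.786517·2.7) / 0.133333 = -0.053290/0.133333 ≈ -0.4.

μ₀ = -0.4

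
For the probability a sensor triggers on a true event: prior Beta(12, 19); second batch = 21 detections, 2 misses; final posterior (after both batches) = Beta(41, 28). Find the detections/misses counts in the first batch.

Sequential conjugate updates are equivalent to a single update on the pooled data, so total successes = posterior α − prior α and total failures = posterior β − prior β.
Total across both batches: 41−12=29 detections, 28−19=9 misses.
Subtract the second batch: 29−21=8 detections and 9−2=7 misses.

8 detections and 7 misses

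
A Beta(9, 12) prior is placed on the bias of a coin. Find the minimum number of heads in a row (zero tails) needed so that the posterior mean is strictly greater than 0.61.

After k heads and 0 tails the posterior is Beta(9+k, 12), with mean (9+k)/(9+12+k).
Set (9+k)/(21+k) > 0.61 and solve: k > (0.61·21 − 9)/(1 − 0.61) = 9.769.
The smallest integer exceeding 9.769 is 10.

k = 10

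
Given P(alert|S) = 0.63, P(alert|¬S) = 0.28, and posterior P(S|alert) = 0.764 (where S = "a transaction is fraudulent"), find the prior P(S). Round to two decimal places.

P(S) = 0.59

Bayes' rule in odds form gives O(S|E) = O(S)·[P(E|S)/P(E|¬S)], hence O(S) = O(S|E)/LR.
Posterior odds = 0.764/(1−0.764) = 3.2373. LR = 0.63/0.28 = 2.2500.
Prior odds = 3.2373/2.2500 = 1.4388, so P(S) = 1.4388/(1+1.4388) ≈ 0.59.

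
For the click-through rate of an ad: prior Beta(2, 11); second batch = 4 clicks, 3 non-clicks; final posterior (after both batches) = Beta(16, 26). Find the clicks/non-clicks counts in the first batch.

10 clicks and 12 non-clicks

Sequential conjugate updates are equivalent to a single update on the pooled data, so total successes = posterior α − prior α and total failures = posterior β − prior β.
Total across both batches: 16−2=14 clicks, 26−11=15 non-clicks.
Subtract the second batch: 14−4=10 clicks and 15−3=12 non-clicks.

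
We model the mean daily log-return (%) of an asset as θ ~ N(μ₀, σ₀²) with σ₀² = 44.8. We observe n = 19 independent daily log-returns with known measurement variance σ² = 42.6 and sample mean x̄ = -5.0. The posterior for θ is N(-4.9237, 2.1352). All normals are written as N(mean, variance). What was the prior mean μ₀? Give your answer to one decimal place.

μ₀ = -3.4

With known observation variance, the Normal–Normal posterior has precision τ_n = τ₀ + n/σ² and mean μ_n = (τ₀μ₀ + (n/σ²)x̄)/τ_n.
Here τ₀ = 1/44.8 = 0.022321 and τ_data = 19/42.6 = 0.446009, so τ_n = 0.468330.
Rearranging for μ₀: μ₀ = (μ_n·τ_n − τ_data·x̄)/τ₀ = (-4.9237·0.468330 − 0.446009·-5.0) / 0.022321 = -0.075871/0.022321 ≈ -3.4.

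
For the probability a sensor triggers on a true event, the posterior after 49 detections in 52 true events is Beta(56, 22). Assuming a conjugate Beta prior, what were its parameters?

Beta(7, 19)

A Beta(α, β) prior with s successes and f failures in binomial data gives a Beta(α+s, β+f) posterior.
Subtract the data counts: 56−49=7, 22−3=19.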